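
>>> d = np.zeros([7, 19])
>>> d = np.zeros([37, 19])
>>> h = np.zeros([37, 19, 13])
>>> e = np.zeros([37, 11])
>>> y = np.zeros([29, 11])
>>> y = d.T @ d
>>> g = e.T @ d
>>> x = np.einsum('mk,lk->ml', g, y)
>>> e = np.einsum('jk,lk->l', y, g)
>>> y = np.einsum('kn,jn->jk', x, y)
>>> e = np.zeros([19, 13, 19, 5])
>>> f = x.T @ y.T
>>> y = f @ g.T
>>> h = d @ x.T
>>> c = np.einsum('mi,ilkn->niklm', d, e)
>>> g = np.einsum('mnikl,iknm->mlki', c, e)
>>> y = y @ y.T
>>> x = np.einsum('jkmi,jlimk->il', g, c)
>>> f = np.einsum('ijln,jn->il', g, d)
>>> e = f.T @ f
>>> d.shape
(37, 19)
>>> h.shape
(37, 11)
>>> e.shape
(13, 13)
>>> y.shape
(19, 19)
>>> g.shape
(5, 37, 13, 19)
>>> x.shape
(19, 19)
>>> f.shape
(5, 13)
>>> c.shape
(5, 19, 19, 13, 37)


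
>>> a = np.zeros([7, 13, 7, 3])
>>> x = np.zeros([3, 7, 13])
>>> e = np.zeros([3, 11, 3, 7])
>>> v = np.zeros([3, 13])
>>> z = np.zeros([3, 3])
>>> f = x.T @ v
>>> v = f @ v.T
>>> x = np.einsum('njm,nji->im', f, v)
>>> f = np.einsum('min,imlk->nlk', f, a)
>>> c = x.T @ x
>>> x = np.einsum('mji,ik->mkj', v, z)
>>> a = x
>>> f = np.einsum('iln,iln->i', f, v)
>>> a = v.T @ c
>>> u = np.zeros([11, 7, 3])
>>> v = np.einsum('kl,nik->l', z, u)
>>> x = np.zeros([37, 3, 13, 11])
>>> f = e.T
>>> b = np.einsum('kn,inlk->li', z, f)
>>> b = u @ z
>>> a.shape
(3, 7, 13)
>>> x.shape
(37, 3, 13, 11)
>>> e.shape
(3, 11, 3, 7)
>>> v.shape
(3,)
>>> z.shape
(3, 3)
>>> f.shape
(7, 3, 11, 3)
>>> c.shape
(13, 13)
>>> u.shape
(11, 7, 3)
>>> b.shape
(11, 7, 3)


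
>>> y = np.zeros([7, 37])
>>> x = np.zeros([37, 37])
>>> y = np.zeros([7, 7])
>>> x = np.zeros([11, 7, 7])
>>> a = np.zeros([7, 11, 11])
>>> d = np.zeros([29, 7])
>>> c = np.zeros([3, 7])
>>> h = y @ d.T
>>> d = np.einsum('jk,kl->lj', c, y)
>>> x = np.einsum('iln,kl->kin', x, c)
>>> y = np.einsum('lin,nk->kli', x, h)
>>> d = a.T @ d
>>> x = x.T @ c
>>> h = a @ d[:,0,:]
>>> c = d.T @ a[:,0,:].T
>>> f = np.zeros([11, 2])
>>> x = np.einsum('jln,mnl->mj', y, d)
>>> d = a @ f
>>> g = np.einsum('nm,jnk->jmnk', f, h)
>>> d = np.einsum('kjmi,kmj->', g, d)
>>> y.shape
(29, 3, 11)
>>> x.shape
(11, 29)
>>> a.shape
(7, 11, 11)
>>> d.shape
()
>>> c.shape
(3, 11, 7)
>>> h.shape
(7, 11, 3)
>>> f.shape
(11, 2)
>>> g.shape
(7, 2, 11, 3)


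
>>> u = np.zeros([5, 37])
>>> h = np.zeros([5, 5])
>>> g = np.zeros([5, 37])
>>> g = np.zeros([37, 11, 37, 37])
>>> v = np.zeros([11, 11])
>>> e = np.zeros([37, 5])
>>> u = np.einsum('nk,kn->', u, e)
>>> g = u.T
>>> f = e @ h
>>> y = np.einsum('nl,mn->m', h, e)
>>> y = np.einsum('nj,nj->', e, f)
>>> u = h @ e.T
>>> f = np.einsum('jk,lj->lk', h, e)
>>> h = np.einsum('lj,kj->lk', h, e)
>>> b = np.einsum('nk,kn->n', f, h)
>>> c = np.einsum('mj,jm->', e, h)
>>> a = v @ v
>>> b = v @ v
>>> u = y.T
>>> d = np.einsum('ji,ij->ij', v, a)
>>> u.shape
()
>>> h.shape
(5, 37)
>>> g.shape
()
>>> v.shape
(11, 11)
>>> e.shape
(37, 5)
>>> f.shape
(37, 5)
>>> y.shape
()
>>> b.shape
(11, 11)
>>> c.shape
()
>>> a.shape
(11, 11)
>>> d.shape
(11, 11)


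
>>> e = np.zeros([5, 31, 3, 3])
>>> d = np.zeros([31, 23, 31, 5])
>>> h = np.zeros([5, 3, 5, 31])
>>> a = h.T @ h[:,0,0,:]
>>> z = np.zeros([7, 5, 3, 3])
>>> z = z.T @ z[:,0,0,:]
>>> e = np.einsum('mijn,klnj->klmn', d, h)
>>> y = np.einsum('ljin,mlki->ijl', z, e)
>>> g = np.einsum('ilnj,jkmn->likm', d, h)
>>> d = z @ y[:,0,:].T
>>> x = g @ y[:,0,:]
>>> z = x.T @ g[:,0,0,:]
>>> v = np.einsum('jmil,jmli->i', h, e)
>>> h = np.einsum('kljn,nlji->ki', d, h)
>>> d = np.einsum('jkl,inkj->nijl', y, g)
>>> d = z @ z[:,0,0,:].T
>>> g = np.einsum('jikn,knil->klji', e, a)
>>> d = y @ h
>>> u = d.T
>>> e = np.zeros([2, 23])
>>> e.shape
(2, 23)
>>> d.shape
(5, 3, 31)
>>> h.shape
(3, 31)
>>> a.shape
(31, 5, 3, 31)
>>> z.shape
(3, 3, 31, 5)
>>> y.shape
(5, 3, 3)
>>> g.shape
(31, 31, 5, 3)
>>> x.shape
(23, 31, 3, 3)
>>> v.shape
(5,)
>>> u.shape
(31, 3, 5)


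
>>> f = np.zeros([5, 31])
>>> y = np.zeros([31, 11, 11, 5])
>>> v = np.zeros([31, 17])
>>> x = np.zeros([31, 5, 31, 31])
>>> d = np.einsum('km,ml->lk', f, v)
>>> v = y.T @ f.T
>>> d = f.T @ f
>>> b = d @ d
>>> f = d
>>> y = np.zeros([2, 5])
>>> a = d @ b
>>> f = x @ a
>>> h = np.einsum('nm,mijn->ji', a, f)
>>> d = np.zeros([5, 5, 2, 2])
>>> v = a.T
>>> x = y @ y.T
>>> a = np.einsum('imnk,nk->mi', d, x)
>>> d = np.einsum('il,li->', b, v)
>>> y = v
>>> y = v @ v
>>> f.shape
(31, 5, 31, 31)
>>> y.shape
(31, 31)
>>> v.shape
(31, 31)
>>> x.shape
(2, 2)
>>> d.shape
()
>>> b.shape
(31, 31)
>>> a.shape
(5, 5)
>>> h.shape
(31, 5)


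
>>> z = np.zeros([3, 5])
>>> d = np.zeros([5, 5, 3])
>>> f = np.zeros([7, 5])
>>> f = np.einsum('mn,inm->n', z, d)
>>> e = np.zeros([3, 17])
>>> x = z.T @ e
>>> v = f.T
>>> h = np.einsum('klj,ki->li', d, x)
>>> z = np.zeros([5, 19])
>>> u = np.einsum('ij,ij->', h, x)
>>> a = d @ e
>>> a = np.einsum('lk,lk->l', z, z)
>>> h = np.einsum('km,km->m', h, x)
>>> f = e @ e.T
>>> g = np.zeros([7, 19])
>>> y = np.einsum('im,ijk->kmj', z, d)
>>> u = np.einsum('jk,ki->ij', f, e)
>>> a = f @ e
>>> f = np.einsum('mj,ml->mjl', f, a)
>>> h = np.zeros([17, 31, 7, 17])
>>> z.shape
(5, 19)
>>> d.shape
(5, 5, 3)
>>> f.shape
(3, 3, 17)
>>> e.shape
(3, 17)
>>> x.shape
(5, 17)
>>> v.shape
(5,)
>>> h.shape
(17, 31, 7, 17)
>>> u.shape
(17, 3)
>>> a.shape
(3, 17)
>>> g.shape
(7, 19)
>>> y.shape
(3, 19, 5)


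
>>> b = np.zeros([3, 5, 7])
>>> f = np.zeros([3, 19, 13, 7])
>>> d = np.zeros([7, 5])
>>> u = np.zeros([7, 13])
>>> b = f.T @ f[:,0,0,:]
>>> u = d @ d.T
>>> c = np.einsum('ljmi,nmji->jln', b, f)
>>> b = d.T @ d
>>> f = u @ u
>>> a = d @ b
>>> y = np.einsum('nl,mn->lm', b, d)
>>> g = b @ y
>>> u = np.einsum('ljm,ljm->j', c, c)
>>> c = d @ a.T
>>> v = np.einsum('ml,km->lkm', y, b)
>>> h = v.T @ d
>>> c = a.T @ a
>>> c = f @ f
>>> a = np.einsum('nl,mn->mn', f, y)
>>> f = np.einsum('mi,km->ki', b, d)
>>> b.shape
(5, 5)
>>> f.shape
(7, 5)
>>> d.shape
(7, 5)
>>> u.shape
(7,)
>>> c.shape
(7, 7)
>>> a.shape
(5, 7)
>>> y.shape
(5, 7)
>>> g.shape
(5, 7)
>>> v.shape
(7, 5, 5)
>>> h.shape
(5, 5, 5)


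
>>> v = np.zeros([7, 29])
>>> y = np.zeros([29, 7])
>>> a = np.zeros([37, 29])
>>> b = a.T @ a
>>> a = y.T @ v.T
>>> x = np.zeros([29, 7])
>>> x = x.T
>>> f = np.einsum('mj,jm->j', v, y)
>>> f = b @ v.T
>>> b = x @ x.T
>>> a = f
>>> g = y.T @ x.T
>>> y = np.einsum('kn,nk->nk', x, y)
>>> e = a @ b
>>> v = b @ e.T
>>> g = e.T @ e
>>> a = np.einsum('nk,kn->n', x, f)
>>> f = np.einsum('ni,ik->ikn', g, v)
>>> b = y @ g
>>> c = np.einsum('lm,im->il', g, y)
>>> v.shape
(7, 29)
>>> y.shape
(29, 7)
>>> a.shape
(7,)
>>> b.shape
(29, 7)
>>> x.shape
(7, 29)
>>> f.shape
(7, 29, 7)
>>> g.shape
(7, 7)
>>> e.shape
(29, 7)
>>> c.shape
(29, 7)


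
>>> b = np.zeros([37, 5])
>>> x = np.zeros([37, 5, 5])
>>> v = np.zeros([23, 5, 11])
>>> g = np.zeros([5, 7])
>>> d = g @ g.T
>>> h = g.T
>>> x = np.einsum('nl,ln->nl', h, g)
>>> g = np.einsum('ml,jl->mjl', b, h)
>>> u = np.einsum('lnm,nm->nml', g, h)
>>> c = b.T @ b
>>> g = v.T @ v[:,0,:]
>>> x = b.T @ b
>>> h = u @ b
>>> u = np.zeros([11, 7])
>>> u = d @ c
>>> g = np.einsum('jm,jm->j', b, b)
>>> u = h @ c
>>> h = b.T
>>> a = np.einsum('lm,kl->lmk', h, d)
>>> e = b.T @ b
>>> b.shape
(37, 5)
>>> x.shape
(5, 5)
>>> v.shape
(23, 5, 11)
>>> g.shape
(37,)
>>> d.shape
(5, 5)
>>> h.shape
(5, 37)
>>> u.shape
(7, 5, 5)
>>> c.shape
(5, 5)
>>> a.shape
(5, 37, 5)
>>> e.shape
(5, 5)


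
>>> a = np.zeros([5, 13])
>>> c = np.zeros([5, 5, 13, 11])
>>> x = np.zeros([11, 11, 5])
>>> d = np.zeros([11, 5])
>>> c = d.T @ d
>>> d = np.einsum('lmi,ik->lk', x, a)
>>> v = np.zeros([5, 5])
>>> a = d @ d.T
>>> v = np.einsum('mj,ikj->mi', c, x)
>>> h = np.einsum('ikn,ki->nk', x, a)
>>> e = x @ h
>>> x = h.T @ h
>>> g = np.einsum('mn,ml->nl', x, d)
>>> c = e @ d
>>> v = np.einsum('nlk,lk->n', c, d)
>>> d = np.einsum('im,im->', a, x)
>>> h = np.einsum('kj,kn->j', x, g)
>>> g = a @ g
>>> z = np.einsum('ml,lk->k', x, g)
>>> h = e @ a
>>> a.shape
(11, 11)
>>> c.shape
(11, 11, 13)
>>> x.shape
(11, 11)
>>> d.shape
()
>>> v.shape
(11,)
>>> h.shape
(11, 11, 11)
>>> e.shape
(11, 11, 11)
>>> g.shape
(11, 13)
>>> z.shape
(13,)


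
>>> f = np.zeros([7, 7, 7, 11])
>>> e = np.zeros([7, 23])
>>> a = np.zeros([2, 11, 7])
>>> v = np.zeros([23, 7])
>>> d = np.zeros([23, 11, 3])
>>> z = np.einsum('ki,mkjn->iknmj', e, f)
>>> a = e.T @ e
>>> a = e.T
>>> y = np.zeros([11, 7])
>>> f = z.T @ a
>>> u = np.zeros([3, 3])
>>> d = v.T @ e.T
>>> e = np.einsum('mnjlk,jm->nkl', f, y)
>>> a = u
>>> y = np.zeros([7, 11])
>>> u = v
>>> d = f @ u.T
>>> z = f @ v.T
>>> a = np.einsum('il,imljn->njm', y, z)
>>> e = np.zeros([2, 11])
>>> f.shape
(7, 7, 11, 7, 7)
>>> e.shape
(2, 11)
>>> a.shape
(23, 7, 7)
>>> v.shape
(23, 7)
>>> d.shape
(7, 7, 11, 7, 23)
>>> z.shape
(7, 7, 11, 7, 23)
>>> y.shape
(7, 11)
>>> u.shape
(23, 7)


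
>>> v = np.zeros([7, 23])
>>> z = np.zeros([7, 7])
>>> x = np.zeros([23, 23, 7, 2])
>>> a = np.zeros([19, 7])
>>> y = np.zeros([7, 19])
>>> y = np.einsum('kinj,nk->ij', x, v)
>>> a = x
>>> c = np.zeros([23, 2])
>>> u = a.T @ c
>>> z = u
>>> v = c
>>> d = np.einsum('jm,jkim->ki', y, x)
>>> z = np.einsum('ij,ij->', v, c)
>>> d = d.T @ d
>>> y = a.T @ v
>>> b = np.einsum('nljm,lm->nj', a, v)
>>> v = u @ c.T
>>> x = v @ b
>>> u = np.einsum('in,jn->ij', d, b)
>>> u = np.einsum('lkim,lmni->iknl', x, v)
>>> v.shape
(2, 7, 23, 23)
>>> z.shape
()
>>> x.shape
(2, 7, 23, 7)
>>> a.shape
(23, 23, 7, 2)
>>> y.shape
(2, 7, 23, 2)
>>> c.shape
(23, 2)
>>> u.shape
(23, 7, 23, 2)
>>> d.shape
(7, 7)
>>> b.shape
(23, 7)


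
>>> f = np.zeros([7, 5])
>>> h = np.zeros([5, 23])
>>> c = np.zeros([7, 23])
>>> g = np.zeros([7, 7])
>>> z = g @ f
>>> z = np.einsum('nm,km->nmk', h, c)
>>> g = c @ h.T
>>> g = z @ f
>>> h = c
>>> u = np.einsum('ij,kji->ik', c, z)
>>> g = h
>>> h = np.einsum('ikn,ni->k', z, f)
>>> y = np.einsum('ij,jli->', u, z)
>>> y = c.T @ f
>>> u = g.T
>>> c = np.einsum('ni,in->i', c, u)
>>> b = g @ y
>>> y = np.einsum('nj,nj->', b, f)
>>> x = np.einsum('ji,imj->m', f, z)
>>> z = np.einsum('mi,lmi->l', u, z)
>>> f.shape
(7, 5)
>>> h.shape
(23,)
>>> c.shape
(23,)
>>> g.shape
(7, 23)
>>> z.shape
(5,)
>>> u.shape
(23, 7)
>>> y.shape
()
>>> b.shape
(7, 5)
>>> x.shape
(23,)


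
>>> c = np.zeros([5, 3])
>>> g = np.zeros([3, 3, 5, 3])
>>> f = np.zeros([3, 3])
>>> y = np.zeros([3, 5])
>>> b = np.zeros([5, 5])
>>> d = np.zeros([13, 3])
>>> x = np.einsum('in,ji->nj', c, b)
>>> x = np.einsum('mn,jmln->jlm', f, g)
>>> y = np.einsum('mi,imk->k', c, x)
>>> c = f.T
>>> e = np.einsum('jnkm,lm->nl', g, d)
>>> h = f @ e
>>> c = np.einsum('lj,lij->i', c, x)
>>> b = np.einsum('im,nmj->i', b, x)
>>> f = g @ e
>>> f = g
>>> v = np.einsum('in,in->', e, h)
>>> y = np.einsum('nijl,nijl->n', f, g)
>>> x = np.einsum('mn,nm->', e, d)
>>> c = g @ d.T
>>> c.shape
(3, 3, 5, 13)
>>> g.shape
(3, 3, 5, 3)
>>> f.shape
(3, 3, 5, 3)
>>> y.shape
(3,)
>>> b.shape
(5,)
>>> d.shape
(13, 3)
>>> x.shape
()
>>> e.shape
(3, 13)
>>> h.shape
(3, 13)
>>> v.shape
()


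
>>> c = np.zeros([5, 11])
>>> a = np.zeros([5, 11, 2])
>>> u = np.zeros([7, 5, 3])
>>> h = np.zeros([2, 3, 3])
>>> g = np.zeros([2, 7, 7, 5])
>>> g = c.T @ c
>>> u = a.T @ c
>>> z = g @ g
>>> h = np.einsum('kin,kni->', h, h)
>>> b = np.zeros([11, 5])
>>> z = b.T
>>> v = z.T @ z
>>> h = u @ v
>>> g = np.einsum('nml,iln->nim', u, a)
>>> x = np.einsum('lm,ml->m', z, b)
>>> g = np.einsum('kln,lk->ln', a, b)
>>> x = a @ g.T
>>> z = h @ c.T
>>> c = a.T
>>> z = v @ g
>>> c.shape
(2, 11, 5)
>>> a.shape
(5, 11, 2)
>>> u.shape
(2, 11, 11)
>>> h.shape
(2, 11, 11)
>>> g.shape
(11, 2)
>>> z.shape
(11, 2)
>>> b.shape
(11, 5)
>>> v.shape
(11, 11)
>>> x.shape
(5, 11, 11)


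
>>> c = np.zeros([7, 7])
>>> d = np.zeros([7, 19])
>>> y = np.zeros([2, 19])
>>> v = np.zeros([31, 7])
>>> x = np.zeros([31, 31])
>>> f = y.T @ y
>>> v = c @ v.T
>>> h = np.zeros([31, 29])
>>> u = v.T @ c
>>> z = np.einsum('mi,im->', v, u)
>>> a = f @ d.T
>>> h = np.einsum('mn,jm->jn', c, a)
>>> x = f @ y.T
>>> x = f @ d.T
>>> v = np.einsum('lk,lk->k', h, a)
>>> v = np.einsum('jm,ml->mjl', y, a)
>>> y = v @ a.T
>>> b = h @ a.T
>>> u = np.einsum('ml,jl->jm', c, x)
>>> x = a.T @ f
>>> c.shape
(7, 7)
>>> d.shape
(7, 19)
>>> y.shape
(19, 2, 19)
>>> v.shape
(19, 2, 7)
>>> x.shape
(7, 19)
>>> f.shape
(19, 19)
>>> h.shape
(19, 7)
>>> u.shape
(19, 7)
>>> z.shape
()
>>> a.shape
(19, 7)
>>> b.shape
(19, 19)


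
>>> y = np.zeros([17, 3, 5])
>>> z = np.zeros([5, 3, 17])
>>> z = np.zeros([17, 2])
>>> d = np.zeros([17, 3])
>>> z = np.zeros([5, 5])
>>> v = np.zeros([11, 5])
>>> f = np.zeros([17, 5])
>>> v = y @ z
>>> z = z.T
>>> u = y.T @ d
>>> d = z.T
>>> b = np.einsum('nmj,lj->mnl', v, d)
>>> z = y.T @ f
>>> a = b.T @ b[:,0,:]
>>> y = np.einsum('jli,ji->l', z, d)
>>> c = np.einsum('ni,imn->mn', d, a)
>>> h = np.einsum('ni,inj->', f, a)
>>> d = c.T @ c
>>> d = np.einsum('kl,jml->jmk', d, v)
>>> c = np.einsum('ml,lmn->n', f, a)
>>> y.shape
(3,)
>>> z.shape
(5, 3, 5)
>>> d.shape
(17, 3, 5)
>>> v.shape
(17, 3, 5)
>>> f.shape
(17, 5)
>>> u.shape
(5, 3, 3)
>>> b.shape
(3, 17, 5)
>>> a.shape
(5, 17, 5)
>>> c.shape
(5,)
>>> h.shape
()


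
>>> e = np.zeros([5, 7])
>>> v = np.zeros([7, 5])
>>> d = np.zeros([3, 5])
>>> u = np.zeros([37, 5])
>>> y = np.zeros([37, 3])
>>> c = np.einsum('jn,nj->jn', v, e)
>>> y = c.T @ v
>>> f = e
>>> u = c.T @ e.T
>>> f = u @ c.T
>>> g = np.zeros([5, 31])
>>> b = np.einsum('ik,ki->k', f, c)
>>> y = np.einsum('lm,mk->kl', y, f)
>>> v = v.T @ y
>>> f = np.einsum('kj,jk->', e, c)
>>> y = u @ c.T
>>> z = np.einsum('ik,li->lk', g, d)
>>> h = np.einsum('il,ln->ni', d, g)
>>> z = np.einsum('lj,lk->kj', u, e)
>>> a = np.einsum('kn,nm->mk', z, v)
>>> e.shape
(5, 7)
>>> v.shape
(5, 5)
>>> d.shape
(3, 5)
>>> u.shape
(5, 5)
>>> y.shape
(5, 7)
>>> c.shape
(7, 5)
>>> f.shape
()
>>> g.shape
(5, 31)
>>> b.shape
(7,)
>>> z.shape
(7, 5)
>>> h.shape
(31, 3)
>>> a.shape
(5, 7)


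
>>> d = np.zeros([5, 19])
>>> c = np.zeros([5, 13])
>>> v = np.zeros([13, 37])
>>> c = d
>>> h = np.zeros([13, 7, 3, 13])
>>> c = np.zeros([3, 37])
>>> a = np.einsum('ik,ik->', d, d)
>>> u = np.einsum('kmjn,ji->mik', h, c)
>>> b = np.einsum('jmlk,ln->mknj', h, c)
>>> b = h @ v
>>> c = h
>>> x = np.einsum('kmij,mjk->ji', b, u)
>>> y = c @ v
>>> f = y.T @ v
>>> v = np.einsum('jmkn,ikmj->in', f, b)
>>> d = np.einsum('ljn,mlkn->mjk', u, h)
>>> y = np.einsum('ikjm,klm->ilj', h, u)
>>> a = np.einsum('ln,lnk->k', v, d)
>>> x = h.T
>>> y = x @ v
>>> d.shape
(13, 37, 3)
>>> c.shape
(13, 7, 3, 13)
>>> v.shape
(13, 37)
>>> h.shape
(13, 7, 3, 13)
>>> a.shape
(3,)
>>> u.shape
(7, 37, 13)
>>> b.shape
(13, 7, 3, 37)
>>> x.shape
(13, 3, 7, 13)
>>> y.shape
(13, 3, 7, 37)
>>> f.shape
(37, 3, 7, 37)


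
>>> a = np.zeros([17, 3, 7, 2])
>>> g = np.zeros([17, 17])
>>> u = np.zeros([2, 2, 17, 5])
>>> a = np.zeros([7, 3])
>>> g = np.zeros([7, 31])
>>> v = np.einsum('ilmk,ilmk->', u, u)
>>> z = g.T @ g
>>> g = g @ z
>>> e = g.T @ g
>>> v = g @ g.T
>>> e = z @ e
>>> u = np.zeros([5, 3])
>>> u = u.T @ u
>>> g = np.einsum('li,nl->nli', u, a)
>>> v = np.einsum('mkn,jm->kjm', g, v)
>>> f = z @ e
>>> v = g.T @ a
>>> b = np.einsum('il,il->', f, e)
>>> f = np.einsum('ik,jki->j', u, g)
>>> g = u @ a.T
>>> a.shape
(7, 3)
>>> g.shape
(3, 7)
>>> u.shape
(3, 3)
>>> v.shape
(3, 3, 3)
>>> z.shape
(31, 31)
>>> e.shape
(31, 31)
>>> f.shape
(7,)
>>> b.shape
()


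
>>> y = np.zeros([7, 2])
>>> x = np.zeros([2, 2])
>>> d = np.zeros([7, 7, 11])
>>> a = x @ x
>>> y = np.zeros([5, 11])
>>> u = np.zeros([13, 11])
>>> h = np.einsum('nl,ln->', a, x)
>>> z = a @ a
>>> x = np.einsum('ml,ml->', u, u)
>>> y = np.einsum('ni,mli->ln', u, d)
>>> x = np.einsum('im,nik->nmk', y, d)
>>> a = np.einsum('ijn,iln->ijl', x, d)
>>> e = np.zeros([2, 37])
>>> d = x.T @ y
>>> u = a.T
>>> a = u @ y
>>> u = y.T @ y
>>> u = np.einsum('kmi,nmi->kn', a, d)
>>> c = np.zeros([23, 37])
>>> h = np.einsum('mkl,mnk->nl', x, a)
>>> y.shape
(7, 13)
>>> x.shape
(7, 13, 11)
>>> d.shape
(11, 13, 13)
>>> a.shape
(7, 13, 13)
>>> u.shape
(7, 11)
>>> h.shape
(13, 11)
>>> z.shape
(2, 2)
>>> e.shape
(2, 37)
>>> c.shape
(23, 37)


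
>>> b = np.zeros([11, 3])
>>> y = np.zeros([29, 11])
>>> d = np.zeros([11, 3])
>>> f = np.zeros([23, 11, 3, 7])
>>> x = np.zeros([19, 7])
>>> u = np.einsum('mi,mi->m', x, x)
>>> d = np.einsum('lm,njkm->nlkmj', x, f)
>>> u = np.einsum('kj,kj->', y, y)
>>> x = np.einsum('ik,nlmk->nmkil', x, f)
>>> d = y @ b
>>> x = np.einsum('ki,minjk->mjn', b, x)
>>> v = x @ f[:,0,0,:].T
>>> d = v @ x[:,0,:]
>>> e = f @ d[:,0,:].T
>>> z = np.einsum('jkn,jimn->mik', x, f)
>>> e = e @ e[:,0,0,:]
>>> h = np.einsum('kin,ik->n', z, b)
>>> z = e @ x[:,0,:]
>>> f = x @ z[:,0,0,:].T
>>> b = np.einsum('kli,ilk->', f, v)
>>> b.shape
()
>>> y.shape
(29, 11)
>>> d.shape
(23, 19, 7)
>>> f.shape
(23, 19, 23)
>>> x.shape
(23, 19, 7)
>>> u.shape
()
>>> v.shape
(23, 19, 23)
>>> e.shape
(23, 11, 3, 23)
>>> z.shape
(23, 11, 3, 7)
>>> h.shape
(19,)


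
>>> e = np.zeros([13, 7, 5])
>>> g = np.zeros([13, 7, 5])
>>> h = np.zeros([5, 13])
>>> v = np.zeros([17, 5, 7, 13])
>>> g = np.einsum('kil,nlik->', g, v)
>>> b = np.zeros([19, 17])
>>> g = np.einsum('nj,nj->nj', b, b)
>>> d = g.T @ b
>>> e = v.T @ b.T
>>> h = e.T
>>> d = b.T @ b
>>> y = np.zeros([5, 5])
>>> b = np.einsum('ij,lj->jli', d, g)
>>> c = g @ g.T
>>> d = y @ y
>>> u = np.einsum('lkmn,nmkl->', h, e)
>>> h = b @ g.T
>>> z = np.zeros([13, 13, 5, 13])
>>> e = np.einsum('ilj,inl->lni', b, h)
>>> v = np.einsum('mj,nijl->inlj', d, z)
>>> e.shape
(19, 19, 17)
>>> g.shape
(19, 17)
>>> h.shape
(17, 19, 19)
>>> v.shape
(13, 13, 13, 5)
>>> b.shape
(17, 19, 17)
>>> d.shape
(5, 5)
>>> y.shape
(5, 5)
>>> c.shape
(19, 19)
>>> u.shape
()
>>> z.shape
(13, 13, 5, 13)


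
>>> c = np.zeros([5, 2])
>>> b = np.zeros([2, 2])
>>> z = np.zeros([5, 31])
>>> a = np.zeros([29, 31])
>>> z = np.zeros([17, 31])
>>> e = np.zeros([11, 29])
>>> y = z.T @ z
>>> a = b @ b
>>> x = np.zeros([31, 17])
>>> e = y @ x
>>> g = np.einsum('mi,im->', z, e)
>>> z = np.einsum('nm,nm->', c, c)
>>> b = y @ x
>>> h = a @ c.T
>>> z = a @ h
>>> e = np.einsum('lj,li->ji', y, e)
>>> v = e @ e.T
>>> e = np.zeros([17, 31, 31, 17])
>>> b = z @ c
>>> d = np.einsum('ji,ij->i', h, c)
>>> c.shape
(5, 2)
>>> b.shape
(2, 2)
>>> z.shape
(2, 5)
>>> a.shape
(2, 2)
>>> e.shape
(17, 31, 31, 17)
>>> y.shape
(31, 31)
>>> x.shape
(31, 17)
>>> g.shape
()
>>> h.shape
(2, 5)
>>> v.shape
(31, 31)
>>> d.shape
(5,)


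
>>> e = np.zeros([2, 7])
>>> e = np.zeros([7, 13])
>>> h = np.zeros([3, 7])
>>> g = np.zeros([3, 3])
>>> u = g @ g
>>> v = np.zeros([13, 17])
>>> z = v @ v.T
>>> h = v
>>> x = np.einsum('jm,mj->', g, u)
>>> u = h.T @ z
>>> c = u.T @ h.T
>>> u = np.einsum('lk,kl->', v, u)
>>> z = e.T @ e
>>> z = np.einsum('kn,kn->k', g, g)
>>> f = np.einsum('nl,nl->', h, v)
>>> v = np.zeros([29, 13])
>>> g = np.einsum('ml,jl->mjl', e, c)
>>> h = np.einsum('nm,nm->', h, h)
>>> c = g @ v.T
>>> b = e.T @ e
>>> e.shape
(7, 13)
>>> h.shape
()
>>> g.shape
(7, 13, 13)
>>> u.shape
()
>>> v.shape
(29, 13)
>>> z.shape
(3,)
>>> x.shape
()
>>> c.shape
(7, 13, 29)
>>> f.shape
()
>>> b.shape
(13, 13)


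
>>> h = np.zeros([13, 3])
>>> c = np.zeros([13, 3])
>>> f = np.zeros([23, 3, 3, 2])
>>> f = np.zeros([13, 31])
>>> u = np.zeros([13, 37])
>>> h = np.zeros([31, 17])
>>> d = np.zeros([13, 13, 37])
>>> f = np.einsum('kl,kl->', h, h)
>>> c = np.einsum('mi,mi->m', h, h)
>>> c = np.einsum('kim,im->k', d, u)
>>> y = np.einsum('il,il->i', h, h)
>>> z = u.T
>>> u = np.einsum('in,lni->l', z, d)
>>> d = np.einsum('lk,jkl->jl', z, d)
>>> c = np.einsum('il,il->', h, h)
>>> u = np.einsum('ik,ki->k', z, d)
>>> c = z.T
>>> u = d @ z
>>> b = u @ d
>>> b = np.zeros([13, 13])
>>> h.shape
(31, 17)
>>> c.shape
(13, 37)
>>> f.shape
()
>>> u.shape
(13, 13)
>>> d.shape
(13, 37)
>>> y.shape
(31,)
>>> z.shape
(37, 13)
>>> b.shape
(13, 13)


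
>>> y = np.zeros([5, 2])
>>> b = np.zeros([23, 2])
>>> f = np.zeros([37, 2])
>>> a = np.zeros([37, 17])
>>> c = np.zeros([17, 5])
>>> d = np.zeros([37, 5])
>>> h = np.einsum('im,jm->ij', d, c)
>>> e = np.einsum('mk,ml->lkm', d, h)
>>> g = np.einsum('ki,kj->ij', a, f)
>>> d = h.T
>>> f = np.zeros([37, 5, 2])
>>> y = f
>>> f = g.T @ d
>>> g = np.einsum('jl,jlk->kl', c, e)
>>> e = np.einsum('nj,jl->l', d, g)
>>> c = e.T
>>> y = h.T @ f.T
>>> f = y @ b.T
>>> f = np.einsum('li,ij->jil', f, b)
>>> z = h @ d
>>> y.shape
(17, 2)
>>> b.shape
(23, 2)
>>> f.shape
(2, 23, 17)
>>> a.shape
(37, 17)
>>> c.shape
(5,)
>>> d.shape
(17, 37)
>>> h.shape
(37, 17)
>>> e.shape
(5,)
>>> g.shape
(37, 5)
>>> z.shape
(37, 37)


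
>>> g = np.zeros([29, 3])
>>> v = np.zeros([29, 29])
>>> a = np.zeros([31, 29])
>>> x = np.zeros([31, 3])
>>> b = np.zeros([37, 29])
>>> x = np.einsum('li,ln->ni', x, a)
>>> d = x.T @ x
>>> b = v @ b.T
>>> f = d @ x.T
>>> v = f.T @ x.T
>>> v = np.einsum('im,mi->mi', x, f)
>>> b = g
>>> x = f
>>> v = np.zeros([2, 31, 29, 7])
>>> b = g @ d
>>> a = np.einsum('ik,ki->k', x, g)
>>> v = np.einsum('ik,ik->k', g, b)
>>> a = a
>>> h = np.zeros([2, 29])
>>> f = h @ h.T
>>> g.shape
(29, 3)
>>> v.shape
(3,)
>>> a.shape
(29,)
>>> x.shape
(3, 29)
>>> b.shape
(29, 3)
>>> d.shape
(3, 3)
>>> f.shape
(2, 2)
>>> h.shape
(2, 29)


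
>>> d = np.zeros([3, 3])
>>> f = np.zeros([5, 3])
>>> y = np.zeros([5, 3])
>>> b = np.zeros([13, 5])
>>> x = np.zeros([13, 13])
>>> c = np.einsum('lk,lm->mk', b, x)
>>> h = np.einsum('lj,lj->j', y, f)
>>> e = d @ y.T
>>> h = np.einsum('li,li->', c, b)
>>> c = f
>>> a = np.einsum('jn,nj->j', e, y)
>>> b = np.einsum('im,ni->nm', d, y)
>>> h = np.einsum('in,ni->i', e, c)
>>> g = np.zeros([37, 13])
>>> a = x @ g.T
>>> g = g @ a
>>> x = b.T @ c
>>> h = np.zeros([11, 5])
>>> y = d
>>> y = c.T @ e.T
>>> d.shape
(3, 3)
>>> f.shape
(5, 3)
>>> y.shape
(3, 3)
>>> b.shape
(5, 3)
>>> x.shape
(3, 3)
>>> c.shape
(5, 3)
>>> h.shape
(11, 5)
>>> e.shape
(3, 5)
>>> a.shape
(13, 37)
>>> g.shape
(37, 37)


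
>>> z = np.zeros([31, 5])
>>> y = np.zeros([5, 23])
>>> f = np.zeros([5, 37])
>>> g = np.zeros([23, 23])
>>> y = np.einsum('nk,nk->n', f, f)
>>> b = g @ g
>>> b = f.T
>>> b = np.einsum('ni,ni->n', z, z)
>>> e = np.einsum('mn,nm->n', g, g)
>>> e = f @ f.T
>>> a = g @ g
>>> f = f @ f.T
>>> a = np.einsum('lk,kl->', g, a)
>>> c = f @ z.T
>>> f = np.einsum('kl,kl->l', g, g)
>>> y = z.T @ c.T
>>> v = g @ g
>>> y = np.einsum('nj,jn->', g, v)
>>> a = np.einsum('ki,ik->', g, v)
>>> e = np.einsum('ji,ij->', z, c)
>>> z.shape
(31, 5)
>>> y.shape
()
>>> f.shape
(23,)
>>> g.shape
(23, 23)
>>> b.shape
(31,)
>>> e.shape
()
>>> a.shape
()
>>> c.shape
(5, 31)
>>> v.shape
(23, 23)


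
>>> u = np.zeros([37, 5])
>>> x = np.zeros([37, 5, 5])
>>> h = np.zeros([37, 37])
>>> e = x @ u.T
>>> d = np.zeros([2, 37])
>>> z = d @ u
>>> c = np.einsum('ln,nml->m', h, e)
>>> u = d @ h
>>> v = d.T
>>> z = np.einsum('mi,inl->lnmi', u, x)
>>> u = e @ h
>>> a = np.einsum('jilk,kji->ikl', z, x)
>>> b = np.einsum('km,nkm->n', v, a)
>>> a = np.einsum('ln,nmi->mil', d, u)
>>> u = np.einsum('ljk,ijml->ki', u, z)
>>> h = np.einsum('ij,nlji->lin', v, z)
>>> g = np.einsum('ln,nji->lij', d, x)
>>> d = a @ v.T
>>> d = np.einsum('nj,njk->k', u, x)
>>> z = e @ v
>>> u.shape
(37, 5)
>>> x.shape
(37, 5, 5)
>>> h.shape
(5, 37, 5)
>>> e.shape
(37, 5, 37)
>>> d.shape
(5,)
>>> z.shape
(37, 5, 2)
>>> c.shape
(5,)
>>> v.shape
(37, 2)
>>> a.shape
(5, 37, 2)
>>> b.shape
(5,)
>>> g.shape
(2, 5, 5)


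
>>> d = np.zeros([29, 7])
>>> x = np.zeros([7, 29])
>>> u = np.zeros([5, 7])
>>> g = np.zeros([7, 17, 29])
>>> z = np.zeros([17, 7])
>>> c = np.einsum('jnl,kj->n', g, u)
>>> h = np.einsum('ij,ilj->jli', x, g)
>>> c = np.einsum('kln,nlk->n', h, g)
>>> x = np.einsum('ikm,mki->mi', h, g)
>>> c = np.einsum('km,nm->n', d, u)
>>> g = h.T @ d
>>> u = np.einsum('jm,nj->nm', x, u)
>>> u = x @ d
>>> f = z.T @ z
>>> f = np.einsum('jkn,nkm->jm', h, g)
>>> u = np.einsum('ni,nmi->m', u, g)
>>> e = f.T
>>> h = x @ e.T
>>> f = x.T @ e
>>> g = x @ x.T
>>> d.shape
(29, 7)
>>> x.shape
(7, 29)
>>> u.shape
(17,)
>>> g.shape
(7, 7)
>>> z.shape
(17, 7)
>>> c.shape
(5,)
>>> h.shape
(7, 7)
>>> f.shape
(29, 29)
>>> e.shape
(7, 29)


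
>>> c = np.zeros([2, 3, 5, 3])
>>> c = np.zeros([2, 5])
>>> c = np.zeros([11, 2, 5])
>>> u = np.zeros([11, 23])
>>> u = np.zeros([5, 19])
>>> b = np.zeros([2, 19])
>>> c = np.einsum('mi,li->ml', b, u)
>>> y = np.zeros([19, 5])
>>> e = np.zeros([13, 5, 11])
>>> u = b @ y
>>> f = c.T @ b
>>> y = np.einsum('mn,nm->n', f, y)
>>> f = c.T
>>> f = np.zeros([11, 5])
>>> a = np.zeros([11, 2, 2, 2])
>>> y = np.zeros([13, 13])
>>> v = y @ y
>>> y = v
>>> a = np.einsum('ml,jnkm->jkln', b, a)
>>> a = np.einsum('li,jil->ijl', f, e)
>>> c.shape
(2, 5)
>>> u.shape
(2, 5)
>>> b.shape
(2, 19)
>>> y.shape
(13, 13)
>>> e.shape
(13, 5, 11)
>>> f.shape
(11, 5)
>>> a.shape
(5, 13, 11)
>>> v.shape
(13, 13)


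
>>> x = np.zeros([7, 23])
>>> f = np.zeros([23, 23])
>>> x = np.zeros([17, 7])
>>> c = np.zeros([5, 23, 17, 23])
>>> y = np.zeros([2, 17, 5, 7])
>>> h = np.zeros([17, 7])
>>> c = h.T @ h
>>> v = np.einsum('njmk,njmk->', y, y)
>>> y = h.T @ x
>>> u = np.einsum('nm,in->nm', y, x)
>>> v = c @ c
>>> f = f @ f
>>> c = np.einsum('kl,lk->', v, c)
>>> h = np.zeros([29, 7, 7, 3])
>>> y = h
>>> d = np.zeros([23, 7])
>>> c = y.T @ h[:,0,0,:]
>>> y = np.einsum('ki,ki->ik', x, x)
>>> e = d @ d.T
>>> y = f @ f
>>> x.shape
(17, 7)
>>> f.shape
(23, 23)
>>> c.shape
(3, 7, 7, 3)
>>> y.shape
(23, 23)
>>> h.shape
(29, 7, 7, 3)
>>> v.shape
(7, 7)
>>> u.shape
(7, 7)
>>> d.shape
(23, 7)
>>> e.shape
(23, 23)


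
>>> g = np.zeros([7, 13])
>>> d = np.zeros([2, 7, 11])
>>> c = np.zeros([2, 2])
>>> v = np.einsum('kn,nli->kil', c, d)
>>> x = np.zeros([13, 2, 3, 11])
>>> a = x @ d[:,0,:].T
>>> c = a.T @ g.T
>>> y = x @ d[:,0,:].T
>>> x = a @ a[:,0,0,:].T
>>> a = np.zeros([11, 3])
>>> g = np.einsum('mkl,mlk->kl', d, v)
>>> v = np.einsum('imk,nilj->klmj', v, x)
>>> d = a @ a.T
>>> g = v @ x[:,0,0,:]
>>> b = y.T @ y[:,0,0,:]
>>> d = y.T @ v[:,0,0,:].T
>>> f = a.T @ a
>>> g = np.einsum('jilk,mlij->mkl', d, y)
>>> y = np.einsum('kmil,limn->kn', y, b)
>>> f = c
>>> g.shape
(13, 7, 2)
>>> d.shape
(2, 3, 2, 7)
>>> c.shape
(2, 3, 2, 7)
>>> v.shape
(7, 3, 11, 13)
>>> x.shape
(13, 2, 3, 13)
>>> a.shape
(11, 3)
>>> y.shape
(13, 2)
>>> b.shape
(2, 3, 2, 2)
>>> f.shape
(2, 3, 2, 7)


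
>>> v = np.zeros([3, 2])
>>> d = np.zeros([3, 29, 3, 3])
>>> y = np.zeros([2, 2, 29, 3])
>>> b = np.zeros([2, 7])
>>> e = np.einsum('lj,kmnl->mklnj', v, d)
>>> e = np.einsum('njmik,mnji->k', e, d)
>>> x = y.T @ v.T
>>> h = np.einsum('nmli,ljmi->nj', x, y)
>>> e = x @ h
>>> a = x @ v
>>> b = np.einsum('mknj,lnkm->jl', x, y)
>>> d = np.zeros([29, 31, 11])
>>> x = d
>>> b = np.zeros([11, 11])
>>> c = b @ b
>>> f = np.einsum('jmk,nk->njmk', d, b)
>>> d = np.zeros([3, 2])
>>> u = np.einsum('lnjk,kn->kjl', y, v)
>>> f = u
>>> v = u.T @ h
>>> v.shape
(2, 29, 2)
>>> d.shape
(3, 2)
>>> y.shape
(2, 2, 29, 3)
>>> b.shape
(11, 11)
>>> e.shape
(3, 29, 2, 2)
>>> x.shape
(29, 31, 11)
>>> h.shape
(3, 2)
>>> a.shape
(3, 29, 2, 2)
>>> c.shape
(11, 11)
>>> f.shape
(3, 29, 2)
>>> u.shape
(3, 29, 2)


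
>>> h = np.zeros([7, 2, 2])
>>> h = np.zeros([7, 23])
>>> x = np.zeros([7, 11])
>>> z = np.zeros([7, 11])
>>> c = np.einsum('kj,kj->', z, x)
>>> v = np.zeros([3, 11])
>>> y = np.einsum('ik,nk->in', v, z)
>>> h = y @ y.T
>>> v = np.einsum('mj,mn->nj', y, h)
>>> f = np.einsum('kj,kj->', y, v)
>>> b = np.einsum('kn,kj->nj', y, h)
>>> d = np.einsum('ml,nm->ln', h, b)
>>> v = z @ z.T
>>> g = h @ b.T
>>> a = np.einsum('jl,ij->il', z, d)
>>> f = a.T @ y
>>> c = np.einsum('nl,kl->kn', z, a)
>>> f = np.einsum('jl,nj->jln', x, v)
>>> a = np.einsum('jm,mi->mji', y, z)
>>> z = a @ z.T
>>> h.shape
(3, 3)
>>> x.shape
(7, 11)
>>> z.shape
(7, 3, 7)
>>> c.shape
(3, 7)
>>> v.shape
(7, 7)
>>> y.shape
(3, 7)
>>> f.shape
(7, 11, 7)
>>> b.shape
(7, 3)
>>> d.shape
(3, 7)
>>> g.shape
(3, 7)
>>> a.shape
(7, 3, 11)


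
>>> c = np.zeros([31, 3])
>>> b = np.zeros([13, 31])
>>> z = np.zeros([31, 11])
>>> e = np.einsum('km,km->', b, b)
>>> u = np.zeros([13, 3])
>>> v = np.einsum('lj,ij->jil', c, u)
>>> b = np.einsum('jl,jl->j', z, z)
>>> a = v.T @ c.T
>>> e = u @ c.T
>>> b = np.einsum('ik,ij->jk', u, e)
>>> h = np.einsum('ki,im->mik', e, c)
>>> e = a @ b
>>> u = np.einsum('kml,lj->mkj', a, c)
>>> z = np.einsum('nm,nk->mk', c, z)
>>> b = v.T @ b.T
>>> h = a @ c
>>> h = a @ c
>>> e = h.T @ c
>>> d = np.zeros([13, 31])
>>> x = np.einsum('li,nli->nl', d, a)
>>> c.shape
(31, 3)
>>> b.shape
(31, 13, 31)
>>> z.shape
(3, 11)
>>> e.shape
(3, 13, 3)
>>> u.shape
(13, 31, 3)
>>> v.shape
(3, 13, 31)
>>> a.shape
(31, 13, 31)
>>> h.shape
(31, 13, 3)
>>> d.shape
(13, 31)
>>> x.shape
(31, 13)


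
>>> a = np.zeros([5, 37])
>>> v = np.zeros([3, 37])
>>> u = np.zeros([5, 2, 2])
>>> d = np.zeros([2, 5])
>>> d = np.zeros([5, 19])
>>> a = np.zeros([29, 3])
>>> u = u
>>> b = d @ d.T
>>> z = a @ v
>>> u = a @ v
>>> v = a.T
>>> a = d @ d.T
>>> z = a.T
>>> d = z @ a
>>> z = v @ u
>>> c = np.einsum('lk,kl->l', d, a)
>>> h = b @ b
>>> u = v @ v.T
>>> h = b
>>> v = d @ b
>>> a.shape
(5, 5)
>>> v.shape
(5, 5)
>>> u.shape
(3, 3)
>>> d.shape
(5, 5)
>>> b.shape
(5, 5)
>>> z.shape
(3, 37)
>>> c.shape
(5,)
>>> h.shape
(5, 5)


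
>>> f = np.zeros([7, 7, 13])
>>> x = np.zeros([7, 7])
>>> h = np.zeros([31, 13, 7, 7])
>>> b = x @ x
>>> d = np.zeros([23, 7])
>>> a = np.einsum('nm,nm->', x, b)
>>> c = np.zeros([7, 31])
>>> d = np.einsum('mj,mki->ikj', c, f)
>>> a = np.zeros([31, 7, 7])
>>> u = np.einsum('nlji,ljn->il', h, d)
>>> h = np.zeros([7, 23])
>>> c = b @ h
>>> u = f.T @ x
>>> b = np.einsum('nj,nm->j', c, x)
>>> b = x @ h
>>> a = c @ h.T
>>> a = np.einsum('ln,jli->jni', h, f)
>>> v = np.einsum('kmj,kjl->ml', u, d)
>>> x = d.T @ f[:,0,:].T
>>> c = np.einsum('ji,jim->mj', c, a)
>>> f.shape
(7, 7, 13)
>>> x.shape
(31, 7, 7)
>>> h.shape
(7, 23)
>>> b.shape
(7, 23)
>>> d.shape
(13, 7, 31)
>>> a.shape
(7, 23, 13)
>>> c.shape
(13, 7)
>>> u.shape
(13, 7, 7)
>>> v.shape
(7, 31)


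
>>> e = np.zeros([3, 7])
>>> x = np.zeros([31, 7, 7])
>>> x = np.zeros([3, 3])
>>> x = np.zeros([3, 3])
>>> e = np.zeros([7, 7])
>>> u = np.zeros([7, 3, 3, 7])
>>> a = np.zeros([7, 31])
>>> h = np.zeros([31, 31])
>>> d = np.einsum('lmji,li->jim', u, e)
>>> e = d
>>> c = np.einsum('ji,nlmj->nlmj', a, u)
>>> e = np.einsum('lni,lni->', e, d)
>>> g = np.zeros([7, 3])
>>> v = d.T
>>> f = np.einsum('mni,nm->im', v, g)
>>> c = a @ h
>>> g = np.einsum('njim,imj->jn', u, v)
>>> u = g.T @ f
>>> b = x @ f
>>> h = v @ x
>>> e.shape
()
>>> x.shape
(3, 3)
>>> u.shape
(7, 3)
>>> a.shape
(7, 31)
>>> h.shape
(3, 7, 3)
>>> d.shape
(3, 7, 3)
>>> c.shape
(7, 31)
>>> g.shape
(3, 7)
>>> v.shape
(3, 7, 3)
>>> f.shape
(3, 3)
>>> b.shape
(3, 3)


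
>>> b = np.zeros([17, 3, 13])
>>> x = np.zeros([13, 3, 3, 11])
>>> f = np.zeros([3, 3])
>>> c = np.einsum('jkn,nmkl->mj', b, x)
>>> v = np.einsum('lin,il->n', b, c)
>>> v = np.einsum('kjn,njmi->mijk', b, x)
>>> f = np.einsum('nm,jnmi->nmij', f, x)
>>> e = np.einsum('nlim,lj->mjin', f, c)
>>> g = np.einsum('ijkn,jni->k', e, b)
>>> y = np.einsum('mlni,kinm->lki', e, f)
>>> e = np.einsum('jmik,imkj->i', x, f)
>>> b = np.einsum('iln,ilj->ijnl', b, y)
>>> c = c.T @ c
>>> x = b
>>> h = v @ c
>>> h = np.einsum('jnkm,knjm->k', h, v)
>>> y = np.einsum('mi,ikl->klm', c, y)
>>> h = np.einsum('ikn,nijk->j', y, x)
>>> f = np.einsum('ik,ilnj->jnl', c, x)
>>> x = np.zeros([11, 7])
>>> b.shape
(17, 3, 13, 3)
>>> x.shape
(11, 7)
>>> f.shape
(3, 13, 3)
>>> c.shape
(17, 17)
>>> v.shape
(3, 11, 3, 17)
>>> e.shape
(3,)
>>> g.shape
(11,)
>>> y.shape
(3, 3, 17)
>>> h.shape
(13,)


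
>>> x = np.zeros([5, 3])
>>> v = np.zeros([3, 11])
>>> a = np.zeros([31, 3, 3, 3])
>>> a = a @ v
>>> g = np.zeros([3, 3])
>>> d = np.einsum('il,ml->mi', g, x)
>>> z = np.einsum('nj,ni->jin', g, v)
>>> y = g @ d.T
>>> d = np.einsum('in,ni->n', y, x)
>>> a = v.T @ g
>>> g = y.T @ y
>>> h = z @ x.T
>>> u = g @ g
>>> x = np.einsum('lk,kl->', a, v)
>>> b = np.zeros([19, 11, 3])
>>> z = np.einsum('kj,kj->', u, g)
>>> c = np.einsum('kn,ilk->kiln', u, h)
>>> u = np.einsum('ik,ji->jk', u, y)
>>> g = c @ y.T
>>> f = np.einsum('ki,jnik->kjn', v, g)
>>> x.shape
()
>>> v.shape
(3, 11)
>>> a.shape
(11, 3)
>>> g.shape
(5, 3, 11, 3)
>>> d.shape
(5,)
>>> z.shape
()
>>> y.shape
(3, 5)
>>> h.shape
(3, 11, 5)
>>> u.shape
(3, 5)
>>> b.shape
(19, 11, 3)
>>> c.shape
(5, 3, 11, 5)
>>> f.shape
(3, 5, 3)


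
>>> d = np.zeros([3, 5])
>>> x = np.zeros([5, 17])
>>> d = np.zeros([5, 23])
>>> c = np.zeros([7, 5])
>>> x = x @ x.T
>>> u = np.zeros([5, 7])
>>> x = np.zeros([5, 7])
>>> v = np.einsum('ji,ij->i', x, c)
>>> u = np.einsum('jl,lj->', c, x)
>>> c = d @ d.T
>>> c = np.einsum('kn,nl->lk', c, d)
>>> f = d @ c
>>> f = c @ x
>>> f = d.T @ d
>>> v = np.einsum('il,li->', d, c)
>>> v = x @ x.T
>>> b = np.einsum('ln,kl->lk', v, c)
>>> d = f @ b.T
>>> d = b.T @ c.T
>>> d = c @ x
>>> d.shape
(23, 7)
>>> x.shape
(5, 7)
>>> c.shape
(23, 5)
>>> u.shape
()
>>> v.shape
(5, 5)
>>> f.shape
(23, 23)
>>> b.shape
(5, 23)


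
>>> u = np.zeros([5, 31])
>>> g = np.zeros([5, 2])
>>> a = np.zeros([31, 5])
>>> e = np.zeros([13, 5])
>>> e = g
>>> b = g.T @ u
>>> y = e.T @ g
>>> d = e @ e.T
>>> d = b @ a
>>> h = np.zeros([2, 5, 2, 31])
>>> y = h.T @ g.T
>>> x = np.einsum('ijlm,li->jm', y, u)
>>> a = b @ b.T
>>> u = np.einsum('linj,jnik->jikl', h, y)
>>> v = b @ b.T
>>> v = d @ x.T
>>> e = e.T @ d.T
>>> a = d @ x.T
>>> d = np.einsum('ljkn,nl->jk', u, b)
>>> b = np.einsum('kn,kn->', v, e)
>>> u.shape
(31, 5, 5, 2)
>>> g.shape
(5, 2)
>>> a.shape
(2, 2)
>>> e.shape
(2, 2)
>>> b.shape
()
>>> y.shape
(31, 2, 5, 5)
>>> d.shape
(5, 5)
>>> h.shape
(2, 5, 2, 31)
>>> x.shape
(2, 5)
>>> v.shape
(2, 2)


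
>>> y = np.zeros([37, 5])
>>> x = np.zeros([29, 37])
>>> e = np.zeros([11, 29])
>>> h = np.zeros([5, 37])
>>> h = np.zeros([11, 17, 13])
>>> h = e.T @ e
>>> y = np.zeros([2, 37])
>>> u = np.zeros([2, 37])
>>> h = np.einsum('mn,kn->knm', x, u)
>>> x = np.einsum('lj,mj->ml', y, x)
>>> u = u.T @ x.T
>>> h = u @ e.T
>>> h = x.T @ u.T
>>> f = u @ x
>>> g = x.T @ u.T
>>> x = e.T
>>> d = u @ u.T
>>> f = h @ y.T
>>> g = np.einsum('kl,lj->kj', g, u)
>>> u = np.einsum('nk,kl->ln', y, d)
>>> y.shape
(2, 37)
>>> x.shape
(29, 11)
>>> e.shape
(11, 29)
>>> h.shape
(2, 37)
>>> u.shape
(37, 2)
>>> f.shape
(2, 2)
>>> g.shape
(2, 29)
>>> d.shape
(37, 37)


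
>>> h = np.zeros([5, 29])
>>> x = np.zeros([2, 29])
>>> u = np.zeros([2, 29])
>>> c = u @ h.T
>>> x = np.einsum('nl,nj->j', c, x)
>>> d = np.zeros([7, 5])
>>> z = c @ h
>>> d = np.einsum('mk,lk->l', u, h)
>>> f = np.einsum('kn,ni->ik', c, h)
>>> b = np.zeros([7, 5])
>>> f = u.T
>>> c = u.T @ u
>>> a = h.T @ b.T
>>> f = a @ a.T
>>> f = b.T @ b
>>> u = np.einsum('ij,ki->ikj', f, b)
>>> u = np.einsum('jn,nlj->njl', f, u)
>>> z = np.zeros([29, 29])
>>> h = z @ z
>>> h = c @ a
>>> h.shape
(29, 7)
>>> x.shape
(29,)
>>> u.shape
(5, 5, 7)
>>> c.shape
(29, 29)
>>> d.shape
(5,)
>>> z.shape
(29, 29)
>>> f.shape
(5, 5)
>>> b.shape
(7, 5)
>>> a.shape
(29, 7)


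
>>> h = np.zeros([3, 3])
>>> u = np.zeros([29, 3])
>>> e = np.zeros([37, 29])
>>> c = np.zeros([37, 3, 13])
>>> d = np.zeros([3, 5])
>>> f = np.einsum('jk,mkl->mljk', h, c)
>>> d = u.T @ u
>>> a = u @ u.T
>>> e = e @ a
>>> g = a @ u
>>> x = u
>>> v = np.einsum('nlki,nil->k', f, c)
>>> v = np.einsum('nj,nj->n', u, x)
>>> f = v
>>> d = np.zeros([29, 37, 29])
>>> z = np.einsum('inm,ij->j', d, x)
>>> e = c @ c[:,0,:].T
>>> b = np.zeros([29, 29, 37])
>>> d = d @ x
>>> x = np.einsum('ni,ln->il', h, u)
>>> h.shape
(3, 3)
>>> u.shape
(29, 3)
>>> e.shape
(37, 3, 37)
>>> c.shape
(37, 3, 13)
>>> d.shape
(29, 37, 3)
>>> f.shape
(29,)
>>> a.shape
(29, 29)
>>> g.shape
(29, 3)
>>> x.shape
(3, 29)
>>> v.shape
(29,)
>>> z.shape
(3,)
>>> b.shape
(29, 29, 37)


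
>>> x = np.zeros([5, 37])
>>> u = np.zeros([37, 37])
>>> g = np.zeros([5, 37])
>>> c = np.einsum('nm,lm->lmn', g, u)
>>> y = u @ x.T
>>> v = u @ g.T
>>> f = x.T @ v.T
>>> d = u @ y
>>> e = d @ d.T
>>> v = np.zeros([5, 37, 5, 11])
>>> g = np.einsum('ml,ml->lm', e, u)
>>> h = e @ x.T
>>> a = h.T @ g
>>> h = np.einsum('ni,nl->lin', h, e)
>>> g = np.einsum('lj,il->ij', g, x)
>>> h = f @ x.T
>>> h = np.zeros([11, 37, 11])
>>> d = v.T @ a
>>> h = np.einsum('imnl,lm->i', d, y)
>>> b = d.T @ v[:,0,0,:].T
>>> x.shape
(5, 37)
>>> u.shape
(37, 37)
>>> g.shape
(5, 37)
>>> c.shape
(37, 37, 5)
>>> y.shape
(37, 5)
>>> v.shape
(5, 37, 5, 11)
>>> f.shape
(37, 37)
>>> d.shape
(11, 5, 37, 37)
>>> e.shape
(37, 37)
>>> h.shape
(11,)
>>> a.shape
(5, 37)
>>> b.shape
(37, 37, 5, 5)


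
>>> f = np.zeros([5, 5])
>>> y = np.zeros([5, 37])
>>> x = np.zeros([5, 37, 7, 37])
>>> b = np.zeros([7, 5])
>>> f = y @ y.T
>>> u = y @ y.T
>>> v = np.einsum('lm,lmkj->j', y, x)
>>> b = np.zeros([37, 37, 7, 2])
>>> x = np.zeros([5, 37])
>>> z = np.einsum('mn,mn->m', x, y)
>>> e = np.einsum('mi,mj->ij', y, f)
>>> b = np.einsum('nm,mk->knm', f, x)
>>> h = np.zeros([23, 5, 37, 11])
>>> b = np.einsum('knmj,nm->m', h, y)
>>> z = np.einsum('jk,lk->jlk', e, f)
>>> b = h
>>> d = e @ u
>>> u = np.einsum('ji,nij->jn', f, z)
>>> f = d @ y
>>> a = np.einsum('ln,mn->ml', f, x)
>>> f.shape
(37, 37)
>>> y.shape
(5, 37)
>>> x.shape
(5, 37)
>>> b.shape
(23, 5, 37, 11)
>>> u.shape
(5, 37)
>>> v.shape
(37,)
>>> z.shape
(37, 5, 5)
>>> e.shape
(37, 5)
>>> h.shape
(23, 5, 37, 11)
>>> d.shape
(37, 5)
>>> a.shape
(5, 37)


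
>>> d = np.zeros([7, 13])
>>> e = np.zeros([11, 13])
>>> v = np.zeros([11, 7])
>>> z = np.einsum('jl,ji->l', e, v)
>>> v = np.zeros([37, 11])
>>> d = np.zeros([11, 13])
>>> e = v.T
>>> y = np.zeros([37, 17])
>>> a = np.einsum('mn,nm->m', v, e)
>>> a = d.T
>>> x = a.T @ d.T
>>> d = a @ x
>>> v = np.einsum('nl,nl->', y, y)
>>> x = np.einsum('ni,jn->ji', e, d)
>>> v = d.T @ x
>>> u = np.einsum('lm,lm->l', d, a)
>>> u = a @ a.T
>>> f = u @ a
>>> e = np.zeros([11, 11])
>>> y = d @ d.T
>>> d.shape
(13, 11)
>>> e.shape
(11, 11)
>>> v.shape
(11, 37)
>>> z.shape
(13,)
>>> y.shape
(13, 13)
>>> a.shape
(13, 11)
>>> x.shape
(13, 37)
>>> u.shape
(13, 13)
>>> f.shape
(13, 11)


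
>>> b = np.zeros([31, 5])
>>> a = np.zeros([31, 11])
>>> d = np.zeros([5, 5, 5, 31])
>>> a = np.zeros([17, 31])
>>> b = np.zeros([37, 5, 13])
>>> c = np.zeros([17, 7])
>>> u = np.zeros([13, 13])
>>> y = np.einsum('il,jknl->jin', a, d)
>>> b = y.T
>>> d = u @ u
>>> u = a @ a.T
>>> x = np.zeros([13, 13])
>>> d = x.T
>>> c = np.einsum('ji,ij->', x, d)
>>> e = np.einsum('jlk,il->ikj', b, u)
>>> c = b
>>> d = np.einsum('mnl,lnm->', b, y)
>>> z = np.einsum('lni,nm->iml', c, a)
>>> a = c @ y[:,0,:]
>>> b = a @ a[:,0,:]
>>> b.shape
(5, 17, 5)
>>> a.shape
(5, 17, 5)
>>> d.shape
()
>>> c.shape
(5, 17, 5)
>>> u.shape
(17, 17)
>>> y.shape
(5, 17, 5)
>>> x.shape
(13, 13)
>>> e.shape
(17, 5, 5)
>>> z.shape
(5, 31, 5)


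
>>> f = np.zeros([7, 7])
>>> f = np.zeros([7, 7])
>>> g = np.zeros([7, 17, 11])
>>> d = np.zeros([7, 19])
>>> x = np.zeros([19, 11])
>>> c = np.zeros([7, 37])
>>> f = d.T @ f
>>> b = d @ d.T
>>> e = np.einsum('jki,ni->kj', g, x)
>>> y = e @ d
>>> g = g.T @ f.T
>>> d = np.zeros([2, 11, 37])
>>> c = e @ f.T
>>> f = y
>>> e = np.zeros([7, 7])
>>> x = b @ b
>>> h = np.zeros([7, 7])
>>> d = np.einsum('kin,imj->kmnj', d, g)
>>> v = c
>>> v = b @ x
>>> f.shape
(17, 19)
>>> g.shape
(11, 17, 19)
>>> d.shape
(2, 17, 37, 19)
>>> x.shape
(7, 7)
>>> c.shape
(17, 19)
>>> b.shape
(7, 7)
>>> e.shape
(7, 7)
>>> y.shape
(17, 19)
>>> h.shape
(7, 7)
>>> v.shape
(7, 7)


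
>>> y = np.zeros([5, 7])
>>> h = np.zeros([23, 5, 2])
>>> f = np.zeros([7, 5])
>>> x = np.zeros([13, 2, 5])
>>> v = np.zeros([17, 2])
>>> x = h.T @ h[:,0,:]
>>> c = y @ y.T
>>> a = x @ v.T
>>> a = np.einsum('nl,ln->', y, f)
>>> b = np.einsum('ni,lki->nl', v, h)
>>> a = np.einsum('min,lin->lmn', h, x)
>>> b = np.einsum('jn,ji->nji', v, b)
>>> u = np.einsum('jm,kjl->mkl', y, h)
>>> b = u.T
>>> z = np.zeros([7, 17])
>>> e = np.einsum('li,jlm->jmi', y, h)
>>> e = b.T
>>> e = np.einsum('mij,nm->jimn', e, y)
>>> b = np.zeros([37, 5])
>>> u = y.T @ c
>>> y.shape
(5, 7)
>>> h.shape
(23, 5, 2)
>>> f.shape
(7, 5)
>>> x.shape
(2, 5, 2)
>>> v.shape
(17, 2)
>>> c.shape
(5, 5)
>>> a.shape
(2, 23, 2)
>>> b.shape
(37, 5)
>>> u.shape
(7, 5)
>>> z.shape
(7, 17)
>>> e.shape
(2, 23, 7, 5)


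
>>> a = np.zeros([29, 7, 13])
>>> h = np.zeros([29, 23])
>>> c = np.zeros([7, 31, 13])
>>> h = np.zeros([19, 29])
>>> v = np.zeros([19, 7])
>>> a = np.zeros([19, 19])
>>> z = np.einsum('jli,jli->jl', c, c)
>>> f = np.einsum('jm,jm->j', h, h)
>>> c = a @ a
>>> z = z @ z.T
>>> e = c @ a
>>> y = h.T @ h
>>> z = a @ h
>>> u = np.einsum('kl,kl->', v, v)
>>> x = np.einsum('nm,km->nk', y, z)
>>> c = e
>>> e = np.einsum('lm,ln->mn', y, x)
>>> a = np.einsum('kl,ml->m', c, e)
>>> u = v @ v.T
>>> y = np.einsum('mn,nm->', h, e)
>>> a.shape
(29,)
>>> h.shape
(19, 29)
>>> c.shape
(19, 19)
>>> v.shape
(19, 7)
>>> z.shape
(19, 29)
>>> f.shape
(19,)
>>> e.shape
(29, 19)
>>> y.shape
()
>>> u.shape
(19, 19)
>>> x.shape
(29, 19)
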